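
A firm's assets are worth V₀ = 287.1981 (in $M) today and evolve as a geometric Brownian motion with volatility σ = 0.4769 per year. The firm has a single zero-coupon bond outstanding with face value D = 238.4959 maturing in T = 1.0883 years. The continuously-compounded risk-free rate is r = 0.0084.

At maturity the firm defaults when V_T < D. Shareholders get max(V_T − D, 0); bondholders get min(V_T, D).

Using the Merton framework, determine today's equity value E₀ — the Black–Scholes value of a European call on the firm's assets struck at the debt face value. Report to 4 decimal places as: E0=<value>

With assets at 287.1981 and a single debt payment of 238.4959 at 1.0883 years:
d₁ = [ln(V₀/D) + (r + σ²/2)T] / (σ√T)
   = [ln(287.1981/238.4959) + (0.0084 + 0.5·0.4769²)·1.0883] / (0.4769·√1.0883)
   = [0.185820 + 0.132900] / 0.497510 = 0.640630
d₂ = d₁ − σ√T = 0.640630 − 0.497510 = 0.143120
N(d₁) = 0.739119,  N(d₂) = 0.556902,  e^(−rT) = 0.990900
E₀ = V₀·N(d₁) − D·e^(−rT)·N(d₂)
   = 287.1981·0.739119 − 238.4959·0.990900·0.556902 = 80.663141

E0=80.6631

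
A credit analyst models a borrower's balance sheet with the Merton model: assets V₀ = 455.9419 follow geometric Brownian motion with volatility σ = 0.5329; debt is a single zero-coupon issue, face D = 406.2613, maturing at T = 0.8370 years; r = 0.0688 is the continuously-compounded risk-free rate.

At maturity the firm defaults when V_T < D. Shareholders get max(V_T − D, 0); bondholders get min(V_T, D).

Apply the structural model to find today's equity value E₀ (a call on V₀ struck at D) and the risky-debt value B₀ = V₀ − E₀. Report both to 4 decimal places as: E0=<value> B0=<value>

Apply the equity-as-call identities (strike 406.2613, horizon 0.8370 years):
d₁ = [ln(V₀/D) + (r + σ²/2)T] / (σ√T)
   = [ln(455.9419/406.2613) + (0.0688 + 0.5·0.5329²)·0.8370] / (0.5329·√0.8370)
   = [0.115369 + 0.176432] / 0.487538 = 0.598520
d₂ = d₁ − σ√T = 0.598520 − 0.487538 = 0.110982
N(d₁) = 0.725253,  N(d₂) = 0.544185,  e^(−rT) = 0.944041
E₀ = V₀·N(d₁) − D·e^(−rT)·N(d₂)
   = 455.9419·0.725253 − 406.2613·0.944041·0.544185 = 121.963736
B₀ = V₀ − E₀ = 455.9419 − 121.963736 = 333.978164

E0=121.9637 B0=333.9782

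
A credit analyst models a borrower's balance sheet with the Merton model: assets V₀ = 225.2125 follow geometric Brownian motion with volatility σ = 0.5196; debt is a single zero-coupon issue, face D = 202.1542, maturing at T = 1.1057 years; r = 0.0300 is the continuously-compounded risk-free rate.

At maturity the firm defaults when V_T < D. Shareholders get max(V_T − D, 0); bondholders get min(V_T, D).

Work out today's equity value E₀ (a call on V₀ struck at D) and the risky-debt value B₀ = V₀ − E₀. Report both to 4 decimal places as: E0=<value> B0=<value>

E0=61.5845 B0=163.6280

Equity is a call on the firm's assets struck at D = 202.1542:
d₁ = [ln(V₀/D) + (r + σ²/2)T] / (σ√T)
   = [ln(225.2125/202.1542) + (0.0300 + 0.5·0.5196²)·1.1057] / (0.5196·√1.1057)
   = [0.108014 + 0.182432] / 0.546371 = 0.531590
d₂ = d₁ − σ√T = 0.531590 − 0.546371 = -0.014781
N(d₁) = 0.702495,  N(d₂) = 0.494103,  e^(−rT) = 0.967373
E₀ = V₀·N(d₁) − D·e^(−rT)·N(d₂)
   = 225.2125·0.702495 − 202.1542·0.967373·0.494103 = 61.584522
B₀ = V₀ − E₀ = 225.2125 − 61.584522 = 163.627978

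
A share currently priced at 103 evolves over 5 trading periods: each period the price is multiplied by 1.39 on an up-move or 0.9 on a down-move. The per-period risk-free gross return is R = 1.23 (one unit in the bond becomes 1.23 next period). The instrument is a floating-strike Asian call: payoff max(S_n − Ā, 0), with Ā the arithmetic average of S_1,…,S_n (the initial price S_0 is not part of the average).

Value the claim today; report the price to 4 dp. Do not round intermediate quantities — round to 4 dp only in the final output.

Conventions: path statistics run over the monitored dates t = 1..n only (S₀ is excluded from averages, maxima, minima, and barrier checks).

Under the martingale measure an up-move has probability p* = 0.6735; value the claim as the probability-weighted average of per-path payoffs, discounted 5 periods at R = 1.23.
Enumerate all 2^5 = 32 price paths (U = up ×1.39, D = down ×0.9); each path with k up-moves has probability p*^k·(1−p*)^(5−k).
DDDDD: Ā=75.9232, payoff=0.0000, prob=0.003712
UDDDD: Ā=117.2591, payoff=0.0000, prob=0.007656
DUDDD: Ā=107.1651, payoff=0.0000, prob=0.007656
UUDDD: Ā=165.5105, payoff=0.0000, prob=0.015791
DDUDD: Ā=98.0805, payoff=0.0000, prob=0.007656
UDUDD: Ā=151.4799, payoff=0.0000, prob=0.015791
DUUDD: Ā=141.3859, payoff=3.6897, prob=0.015791
UUUDD: Ā=218.3626, payoff=5.6986, prob=0.032569
DDDUD: Ā=89.9044, payoff=4.0295, prob=0.007656
UDDUD: Ā=138.8523, payoff=6.2233, prob=0.015791
DUDUD: Ā=128.7583, payoff=16.3173, prob=0.015791
UUDUD: Ā=198.8600, payoff=25.2012, prob=0.032569
DDUUD: Ā=119.6737, payoff=25.4019, prob=0.015791
UDUUD: Ā=184.8293, payoff=39.2318, prob=0.032569
DUUUD: Ā=174.7353, payoff=49.3258, prob=0.032569
UUUUD: Ā=269.8690, payoff=76.1810, prob=0.067173
DDDDU: Ā=82.5458, payoff=11.3880, prob=0.007656
UDDDU: Ā=127.4874, payoff=17.5881, prob=0.015791
DUDDU: Ā=117.3934, payoff=27.6821, prob=0.015791
UUDDU: Ā=181.3077, payoff=42.7535, prob=0.032569
DDUDU: Ā=108.3088, payoff=36.7667, prob=0.015791
UDUDU: Ā=167.2770, payoff=56.7842, prob=0.032569
DUUDU: Ā=157.1830, payoff=66.8782, prob=0.032569
UUUDU: Ā=242.7604, payoff=103.2897, prob=0.067173
DDDUU: Ā=100.1327, payoff=44.9429, prob=0.015791
UDDUU: Ā=154.6494, payoff=69.4118, prob=0.032569
DUDUU: Ā=144.5554, payoff=79.5058, prob=0.032569
UUDUU: Ā=223.2578, payoff=122.7923, prob=0.067173
DDUUU: Ā=135.4708, payoff=88.5904, prob=0.032569
UDUUU: Ā=209.2271, payoff=136.8229, prob=0.067173
DUUUU: Ā=199.1331, payoff=146.9169, prob=0.067173
UUUUU: Ā=307.5500, payoff=226.9051, prob=0.138545
Price = Σ prob·payoff / R^5 = 90.784451 / 2.815306 = 32.2467

price = 32.2467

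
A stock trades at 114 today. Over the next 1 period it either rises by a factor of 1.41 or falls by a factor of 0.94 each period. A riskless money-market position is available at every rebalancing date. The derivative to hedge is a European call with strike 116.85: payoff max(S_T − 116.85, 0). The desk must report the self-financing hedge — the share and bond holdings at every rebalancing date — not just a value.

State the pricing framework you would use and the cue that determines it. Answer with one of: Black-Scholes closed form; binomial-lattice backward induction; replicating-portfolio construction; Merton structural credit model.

Key observation: a price alone would not answer the question — the per-node share/bond construction on the spot-114, 1.41/0.94 tree is required, and only the replicating-portfolio method yields it.

framework: replicating-portfolio construction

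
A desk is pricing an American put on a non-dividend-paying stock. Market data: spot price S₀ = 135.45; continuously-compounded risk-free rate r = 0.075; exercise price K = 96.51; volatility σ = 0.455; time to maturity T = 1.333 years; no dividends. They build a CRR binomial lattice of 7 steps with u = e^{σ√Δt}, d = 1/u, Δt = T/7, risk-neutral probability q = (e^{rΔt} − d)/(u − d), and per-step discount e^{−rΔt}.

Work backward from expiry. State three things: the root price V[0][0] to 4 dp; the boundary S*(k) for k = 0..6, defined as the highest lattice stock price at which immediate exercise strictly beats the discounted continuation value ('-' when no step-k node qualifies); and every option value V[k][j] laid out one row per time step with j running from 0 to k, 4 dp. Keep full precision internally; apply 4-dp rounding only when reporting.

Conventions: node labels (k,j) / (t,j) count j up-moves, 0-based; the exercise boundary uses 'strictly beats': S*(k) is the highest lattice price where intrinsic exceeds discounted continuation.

price = 6.9071
boundary = - - - - 61.2148 50.1910 61.2148
tree:
6.9071
10.8831 2.9148
16.6957 5.0700 0.7263
24.7803 8.6563 1.4347 0.0000
35.2952 14.4150 2.8343 0.0000 0.0000
46.3190 23.1716 5.5990 0.0000 0.0000 0.0000
55.3576 35.2952 11.0607 0.0000 0.0000 0.0000 0.0000
62.7685 46.3190 21.8502 0.0000 0.0000 0.0000 0.0000 0.0000

Δt=0.19043  u=1.21964  d=0.81992  q=0.48651  discount=0.98582
step 7 (expiry): payoffs max(K−S,0) = 62.7685 46.3190 21.8502 0.0000 0.0000 0.0000 0.0000 0.0000
step 6: (k=6,j=0): S=41.1524, K−S=55.3576, hold=53.9890 ⇒ V=55.3576 exercise | (k=6,j=1): S=61.2148, K−S=35.2952, hold=33.9266 ⇒ V=35.2952 exercise | (k=6,j=2): S=91.0579, K−S=5.4521, hold=11.0607 ⇒ V=11.0607 continue | (k=6,j=3): S=135.4500, K−S=0.0000, hold=0.0000 ⇒ V=0.0000 continue | (k=6,j=4): S=201.4839, K−S=0.0000, hold=0.0000 ⇒ V=0.0000 continue | (k=6,j=5): S=299.7103, K−S=0.0000, hold=0.0000 ⇒ V=0.0000 continue | (k=6,j=6): S=445.8236, K−S=0.0000, hold=0.0000 ⇒ V=0.0000 continue  boundary S*=61.2148
step 5: (k=5,j=0): S=50.1910, K−S=46.3190, hold=44.9504 ⇒ V=46.3190 exercise | (k=5,j=1): S=74.6598, K−S=21.8502, hold=23.1716 ⇒ V=23.1716 continue | (k=5,j=2): S=111.0576, K−S=0.0000, hold=5.5990 ⇒ V=5.5990 continue | (k=5,j=3): S=165.1999, K−S=0.0000, hold=0.0000 ⇒ V=0.0000 continue | (k=5,j=4): S=245.7373, K−S=0.0000, hold=0.0000 ⇒ V=0.0000 continue | (k=5,j=5): S=365.5379, K−S=0.0000, hold=0.0000 ⇒ V=0.0000 continue  boundary S*=50.1910
step 4: (k=4,j=0): S=61.2148, K−S=35.2952, hold=34.5604 ⇒ V=35.2952 exercise | (k=4,j=1): S=91.0579, K−S=5.4521, hold=14.4150 ⇒ V=14.4150 continue | (k=4,j=2): S=135.4500, K−S=0.0000, hold=2.8343 ⇒ V=2.8343 continue | (k=4,j=3): S=201.4839, K−S=0.0000, hold=0.0000 ⇒ V=0.0000 continue | (k=4,j=4): S=299.7103, K−S=0.0000, hold=0.0000 ⇒ V=0.0000 continue  boundary S*=61.2148
step 3: (k=3,j=0): S=74.6598, K−S=21.8502, hold=24.7803 ⇒ V=24.7803 continue | (k=3,j=1): S=111.0576, K−S=0.0000, hold=8.6563 ⇒ V=8.6563 continue | (k=3,j=2): S=165.1999, K−S=0.0000, hold=1.4347 ⇒ V=1.4347 continue | (k=3,j=3): S=245.7373, K−S=0.0000, hold=0.0000 ⇒ V=0.0000 continue  boundary S*=-
step 2: (k=2,j=0): S=91.0579, K−S=5.4521, hold=16.6957 ⇒ V=16.6957 continue | (k=2,j=1): S=135.4500, K−S=0.0000, hold=5.0700 ⇒ V=5.0700 continue | (k=2,j=2): S=201.4839, K−S=0.0000, hold=0.7263 ⇒ V=0.7263 continue  boundary S*=-
step 1: (k=1,j=0): S=111.0576, K−S=0.0000, hold=10.8831 ⇒ V=10.8831 continue | (k=1,j=1): S=165.1999, K−S=0.0000, hold=2.9148 ⇒ V=2.9148 continue  boundary S*=-
step 0: (k=0,j=0): S=135.4500, K−S=0.0000, hold=6.9071 ⇒ V=6.9071 continue  boundary S*=-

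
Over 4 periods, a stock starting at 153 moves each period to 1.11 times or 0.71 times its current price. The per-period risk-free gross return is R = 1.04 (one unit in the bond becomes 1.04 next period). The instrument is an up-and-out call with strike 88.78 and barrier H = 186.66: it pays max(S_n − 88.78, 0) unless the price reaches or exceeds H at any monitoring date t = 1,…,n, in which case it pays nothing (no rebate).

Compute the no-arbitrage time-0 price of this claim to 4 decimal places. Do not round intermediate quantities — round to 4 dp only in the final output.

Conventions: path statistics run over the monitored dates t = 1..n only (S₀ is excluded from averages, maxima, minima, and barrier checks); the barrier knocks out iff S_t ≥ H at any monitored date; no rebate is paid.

price = 10.6004

Under the martingale measure an up-move has probability p* = 0.8250; value the claim as the probability-weighted average of per-path payoffs, discounted 4 periods at R = 1.04.
Enumerate all 2^4 = 16 price paths (U = up ×1.11, D = down ×0.71); each path with k up-moves has probability p*^k·(1−p*)^(4−k).
DDDD: M=108.6300, payoff=0.0000, prob=0.000938
UDDD: M=169.8300, payoff=0.0000, prob=0.004421
DUDD: M=120.5793, payoff=0.0000, prob=0.004421
UUDD: M=188.5113, payoff=0.0000, prob=0.020844
DDUD: M=108.6300, payoff=0.0000, prob=0.004421
UDUD: M=169.8300, payoff=6.2485, prob=0.020844
DUUD: M=133.8430, payoff=6.2485, prob=0.020844
UUUD: M=209.2475, payoff=0.0000, prob=0.098265
DDDU: M=108.6300, payoff=0.0000, prob=0.004421
UDDU: M=169.8300, payoff=6.2485, prob=0.020844
DUDU: M=120.5793, payoff=6.2485, prob=0.020844
UUDU: M=188.5113, payoff=0.0000, prob=0.098265
DDUU: M=108.6300, payoff=6.2485, prob=0.020844
UDUU: M=169.8300, payoff=59.7858, prob=0.098265
DUUU: M=148.5658, payoff=59.7858, prob=0.098265
UUUU: M=232.2648, payoff=0.0000, prob=0.463250
Price = Σ prob·payoff / R^4 = 12.400950 / 1.169859 = 10.6004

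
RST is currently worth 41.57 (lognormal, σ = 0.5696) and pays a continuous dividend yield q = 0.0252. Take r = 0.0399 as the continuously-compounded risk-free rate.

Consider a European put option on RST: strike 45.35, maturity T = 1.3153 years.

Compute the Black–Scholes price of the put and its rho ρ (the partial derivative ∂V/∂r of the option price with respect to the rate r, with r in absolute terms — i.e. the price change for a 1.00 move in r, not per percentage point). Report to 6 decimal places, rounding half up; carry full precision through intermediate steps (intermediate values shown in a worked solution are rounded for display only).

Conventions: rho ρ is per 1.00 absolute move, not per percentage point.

σ√T = 0.5696·√1.3153 = 0.653254
d₁ = (ln(S/K) + (r−q+σ²/2)T) / (σ√T) = (ln(41.57/45.35) + (0.0399−0.0252+0.5696²/2)·1.3153) / 0.653254 = (-0.087031 + 0.232706) / 0.653254 = 0.222998
d₂ = d₁ − σ√T = 0.222998 − 0.653254 = -0.430257
e^{−rT} = 0.948873
e^{−qT} = 0.967398
N(−d₁) = 0.411769,  N(−d₂) = 0.666496
Put price V = K·e^{−rT}·N(−d₂) − S·e^{−qT}·N(−d₁) = 28.680228 − 16.559164 = 12.121064
ρ = −K·T·e^{−rT}·N(−d₂) = -37.723104

price = 12.121064
ρ = -37.723104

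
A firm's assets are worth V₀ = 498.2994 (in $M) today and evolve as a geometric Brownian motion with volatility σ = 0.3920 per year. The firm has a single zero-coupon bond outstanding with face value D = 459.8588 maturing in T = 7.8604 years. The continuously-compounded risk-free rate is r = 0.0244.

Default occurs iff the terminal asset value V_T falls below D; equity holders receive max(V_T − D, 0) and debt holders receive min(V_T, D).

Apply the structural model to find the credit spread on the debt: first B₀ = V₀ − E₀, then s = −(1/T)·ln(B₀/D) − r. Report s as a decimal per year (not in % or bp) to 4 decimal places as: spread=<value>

Work the structural quantities from V₀ = 498.2994 against face 459.8588:
d₁ = [ln(V₀/D) + (r + σ²/2)T] / (σ√T)
   = [ln(498.2994/459.8588) + (0.0244 + 0.5·0.3920²)·7.8604] / (0.3920·√7.8604)
   = [0.080282 + 0.795724] / 1.099027 = 0.797074
d₂ = d₁ − σ√T = 0.797074 − 1.099027 = -0.301953
N(d₁) = 0.787296,  N(d₂) = 0.381344,  e^(−rT) = 0.825477
E₀ = V₀·N(d₁) − D·e^(−rT)·N(d₂)
   = 498.2994·0.787296 − 459.8588·0.825477·0.381344 = 247.549850
B₀ = V₀ − E₀ = 498.2994 − 247.549850 = 250.749550
spread = −(1/T)·ln(B₀/D) − r = −(1/7.8604)·ln(250.749550/459.8588) − 0.0244 = 0.05275445

spread=0.0528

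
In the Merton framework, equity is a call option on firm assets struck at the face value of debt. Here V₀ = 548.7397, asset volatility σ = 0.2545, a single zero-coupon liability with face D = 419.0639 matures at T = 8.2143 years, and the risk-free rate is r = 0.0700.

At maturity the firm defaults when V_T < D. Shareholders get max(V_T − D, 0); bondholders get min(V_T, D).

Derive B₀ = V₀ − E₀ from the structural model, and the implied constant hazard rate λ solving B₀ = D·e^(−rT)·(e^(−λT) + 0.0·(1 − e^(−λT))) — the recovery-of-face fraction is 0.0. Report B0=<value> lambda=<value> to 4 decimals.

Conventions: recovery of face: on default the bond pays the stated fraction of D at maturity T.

With assets at 548.7397 and a single debt payment of 419.0639 at 8.2143 years:
d₁ = [ln(V₀/D) + (r + σ²/2)T] / (σ√T)
   = [ln(548.7397/419.0639) + (0.0700 + 0.5·0.2545²)·8.2143] / (0.2545·√8.2143)
   = [0.269601 + 0.841022] / 0.729412 = 1.522627
d₂ = d₁ − σ√T = 1.522627 − 0.729412 = 0.793215
N(d₁) = 0.936074,  N(d₂) = 0.786174,  e^(−rT) = 0.562704
E₀ = V₀·N(d₁) − D·e^(−rT)·N(d₂)
   = 548.7397·0.936074 − 419.0639·0.562704·0.786174 = 328.274085
B₀ = V₀ − E₀ = 548.7397 − 328.274085 = 220.465615
e^(−λT) = (B₀·e^(rT)/D − 0)/(1 − 0) = (220.4656·1.777132/419.0639 − 0)/1 = 0.93493269
λ = −ln(0.93493269)/8.2143 = 0.008191

B0=220.4656 lambda=0.0082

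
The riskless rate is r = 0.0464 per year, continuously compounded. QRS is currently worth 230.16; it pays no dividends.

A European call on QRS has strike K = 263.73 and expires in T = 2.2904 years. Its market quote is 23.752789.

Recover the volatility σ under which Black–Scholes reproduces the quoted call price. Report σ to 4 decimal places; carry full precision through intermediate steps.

At σ = 0.1928 the Black–Scholes value reproduces the quote:
σ√T = 0.1928·√2.2904 = 0.291785
d₁ = (ln(S/K) + (r+σ²/2)T) / (σ√T) = (ln(230.16/263.73) + (0.0464+0.1928²/2)·2.2904) / 0.291785 = (-0.136151 + 0.148844) / 0.291785 = 0.043500
d₂ = d₁ − σ√T = 0.043500 − 0.291785 = -0.248285
e^{−rT} = 0.899178
N(d₁) = 0.517348,  N(d₂) = 0.401957
V = S·N(d₁) − K·e^{−rT}·N(d₂) = 119.072928 − 95.320139 = 23.752789 (equal to the quote); since ∂V/∂σ > 0 for all σ, the implied volatility is unique

sigma = 0.1928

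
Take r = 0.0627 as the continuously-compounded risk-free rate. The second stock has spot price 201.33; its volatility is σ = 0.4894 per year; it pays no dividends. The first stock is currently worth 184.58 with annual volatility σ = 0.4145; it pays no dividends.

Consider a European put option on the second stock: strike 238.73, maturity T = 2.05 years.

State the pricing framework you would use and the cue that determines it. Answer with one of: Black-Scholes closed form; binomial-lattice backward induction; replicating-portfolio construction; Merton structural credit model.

framework: Black-Scholes closed form

Key observation: with the second stock following a GBM at constant σ and r, the European put struck at 238.73 prices in closed form — nothing here needs a stepwise model or a balance sheet.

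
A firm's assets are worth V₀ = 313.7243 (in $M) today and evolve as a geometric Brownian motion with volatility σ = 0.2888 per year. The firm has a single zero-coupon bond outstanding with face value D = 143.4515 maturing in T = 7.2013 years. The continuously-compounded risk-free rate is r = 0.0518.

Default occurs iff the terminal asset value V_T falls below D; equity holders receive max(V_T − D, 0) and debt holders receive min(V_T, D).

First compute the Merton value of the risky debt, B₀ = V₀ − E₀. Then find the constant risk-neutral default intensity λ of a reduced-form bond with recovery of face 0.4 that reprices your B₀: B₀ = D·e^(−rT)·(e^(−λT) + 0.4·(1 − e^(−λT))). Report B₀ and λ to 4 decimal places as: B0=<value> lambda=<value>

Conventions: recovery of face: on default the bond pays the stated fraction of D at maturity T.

Apply the equity-as-call identities (strike 143.4515, horizon 7.2013 years):
d₁ = [ln(V₀/D) + (r + σ²/2)T] / (σ√T)
   = [ln(313.7243/143.4515) + (0.0518 + 0.5·0.2888²)·7.2013] / (0.2888·√7.2013)
   = [0.782518 + 0.673341] / 0.775002 = 1.878523
d₂ = d₁ − σ√T = 1.878523 − 0.775002 = 1.103522
N(d₁) = 0.969845,  N(d₂) = 0.865100,  e^(−rT) = 0.688646
E₀ = V₀·N(d₁) − D·e^(−rT)·N(d₂)
   = 313.7243·0.969845 − 143.4515·0.688646·0.865100 = 218.803094
B₀ = V₀ − E₀ = 313.7243 − 218.803094 = 94.921206
e^(−λT) = (B₀·e^(rT)/D − 0.4)/(1 − 0.4) = (94.9212·1.452124/143.4515 − 0.4)/0.6 = 0.93477304
λ = −ln(0.93477304)/7.2013 = 0.009367

B0=94.9212 lambda=0.0094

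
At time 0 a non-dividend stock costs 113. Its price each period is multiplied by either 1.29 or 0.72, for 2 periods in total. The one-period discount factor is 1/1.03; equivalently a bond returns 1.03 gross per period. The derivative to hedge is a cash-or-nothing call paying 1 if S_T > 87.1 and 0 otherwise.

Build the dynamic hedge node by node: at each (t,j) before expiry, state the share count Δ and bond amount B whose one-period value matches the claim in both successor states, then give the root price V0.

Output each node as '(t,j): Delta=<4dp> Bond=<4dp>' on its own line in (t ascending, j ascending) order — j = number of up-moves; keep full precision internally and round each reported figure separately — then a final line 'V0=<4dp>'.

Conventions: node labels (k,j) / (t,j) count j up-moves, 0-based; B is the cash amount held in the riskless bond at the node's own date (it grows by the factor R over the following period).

(0,0): Delta=0.0069 Bond=-0.0305
(1,0): Delta=0.0216 Bond=-1.2264
(1,1): Delta=0.0000 Bond=0.9709
V0=0.7465

Risk-neutral probability p* = (R−d)/(u−d) = (1.03−0.72)/(1.29−0.72) = 0.5439.
Terminal payoffs: V(2,0)=0.0000, V(2,1)=1.0000, V(2,2)=1.0000
(1,0): S=81.3600. Δ = (V_up−V_dn)/(S_up−S_dn) = (1.0000−0.0000)/(104.9544−58.5792) = 0.0216. V = [p*·1.0000 + (1−p*)·0.0000]/1.03 = 0.5280. B = V − Δ·S = -1.2264.
(1,1): S=145.7700. Δ = (V_up−V_dn)/(S_up−S_dn) = (1.0000−1.0000)/(188.0433−104.9544) = 0.0000. V = [p*·1.0000 + (1−p*)·1.0000]/1.03 = 0.9709. B = V − Δ·S = 0.9709.
(0,0): S=113.0000. Δ = (V_up−V_dn)/(S_up−S_dn) = (0.9709−0.5280)/(145.7700−81.3600) = 0.0069. V = [p*·0.9709 + (1−p*)·0.5280]/1.03 = 0.7465. B = V − Δ·S = -0.0305.
Check: Δ(0,0)·S0 + B(0,0) = 0.7465 = V0.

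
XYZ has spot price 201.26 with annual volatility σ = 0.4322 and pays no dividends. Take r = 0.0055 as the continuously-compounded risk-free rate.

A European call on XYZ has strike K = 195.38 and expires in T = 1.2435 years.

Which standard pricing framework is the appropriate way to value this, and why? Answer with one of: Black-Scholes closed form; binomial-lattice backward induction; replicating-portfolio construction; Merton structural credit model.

Key observation: everything needed for the exact continuous-time valuation of the European call on XYZ (strike 195.38) is given, and no feature rules the closed form out.

framework: Black-Scholes closed form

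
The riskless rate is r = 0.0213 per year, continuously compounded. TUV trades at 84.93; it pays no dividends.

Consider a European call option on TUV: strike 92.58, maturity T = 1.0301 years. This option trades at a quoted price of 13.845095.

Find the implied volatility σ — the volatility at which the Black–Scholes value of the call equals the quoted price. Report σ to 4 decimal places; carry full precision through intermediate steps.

sigma = 0.4693

At σ = 0.4693 the Black–Scholes value reproduces the quote:
σ√T = 0.4693·√1.0301 = 0.476311
d₁ = (ln(S/K) + (r+σ²/2)T) / (σ√T) = (ln(84.93/92.58) + (0.0213+0.4693²/2)·1.0301) / 0.476311 = (-0.086246 + 0.135377) / 0.476311 = 0.103150
d₂ = d₁ − σ√T = 0.103150 − 0.476311 = -0.373161
e^{−rT} = 0.978298
N(d₁) = 0.541078,  N(d₂) = 0.354514
V = S·N(d₁) − K·e^{−rT}·N(d₂) = 45.953746 − 32.108651 = 13.845095 (equal to the quote); since ∂V/∂σ > 0 for all σ, the implied volatility is unique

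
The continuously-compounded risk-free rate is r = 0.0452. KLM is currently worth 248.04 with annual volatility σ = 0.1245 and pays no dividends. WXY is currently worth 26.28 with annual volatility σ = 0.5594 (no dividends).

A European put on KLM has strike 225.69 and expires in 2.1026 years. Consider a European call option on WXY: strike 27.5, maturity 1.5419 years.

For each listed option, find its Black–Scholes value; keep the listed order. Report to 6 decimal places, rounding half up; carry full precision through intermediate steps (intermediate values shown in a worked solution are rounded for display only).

price(KLM put K=225.69) = 3.077453
price(WXY call K=27.5) = 7.372855

[KLM put K=225.69]
σ√T = 0.1245·√2.1026 = 0.180529
d₁ = (ln(S/K) + (r+σ²/2)T) / (σ√T) = (ln(248.04/225.69) + (0.0452+0.1245²/2)·2.1026) / 0.180529 = (0.094428 + 0.111333) / 0.180529 = 1.139763
d₂ = d₁ − σ√T = 1.139763 − 0.180529 = 0.959234
e^{−rT} = 0.909339
N(−d₁) = 0.127193,  N(−d₂) = 0.168721
price = K·e^{−rT}·N(−d₂) − S·N(−d₁) = 34.626296 − 31.548842 = 3.077453
[WXY call K=27.5]
σ√T = 0.5594·√1.5419 = 0.694625
d₁ = (ln(S/K) + (r+σ²/2)T) / (σ√T) = (ln(26.28/27.5) + (0.0452+0.5594²/2)·1.5419) / 0.694625 = (-0.045378 + 0.310946) / 0.694625 = 0.382319
d₂ = d₁ − σ√T = 0.382319 − 0.694625 = -0.312307
e^{−rT} = 0.932679
N(d₁) = 0.648887,  N(d₂) = 0.377404
price = S·N(d₁) − K·e^{−rT}·N(d₂) = 17.052763 − 9.679908 = 7.372855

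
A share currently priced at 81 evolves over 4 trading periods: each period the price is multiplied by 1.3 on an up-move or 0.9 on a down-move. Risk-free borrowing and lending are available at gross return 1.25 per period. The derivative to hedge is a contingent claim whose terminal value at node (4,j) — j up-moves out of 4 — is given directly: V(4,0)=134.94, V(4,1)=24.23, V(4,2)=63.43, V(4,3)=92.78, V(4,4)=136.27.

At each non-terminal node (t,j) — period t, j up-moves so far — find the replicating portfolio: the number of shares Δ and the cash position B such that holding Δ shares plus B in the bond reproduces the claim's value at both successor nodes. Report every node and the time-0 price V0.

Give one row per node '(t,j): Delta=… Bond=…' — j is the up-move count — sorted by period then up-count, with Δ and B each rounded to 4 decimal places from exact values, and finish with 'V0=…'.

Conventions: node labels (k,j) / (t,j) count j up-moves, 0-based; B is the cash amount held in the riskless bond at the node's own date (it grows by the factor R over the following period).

(0,0): Delta=0.6156 Bond=-2.4660
(1,0): Delta=0.6434 Bond=-5.1145
(1,1): Delta=0.6128 Bond=-2.7922
(2,0): Delta=0.6237 Bond=-5.1002
(2,1): Delta=0.6454 Bond=-6.5778
(2,2): Delta=0.6096 Bond=-3.0492
(3,0): Delta=-4.6872 Bond=307.2300
(3,1): Delta=1.1490 Bond=-51.1760
(3,2): Delta=0.5956 Bond=-2.0860
(3,3): Delta=0.6110 Bond=-4.0580
V0=47.3940

The replicating-portfolio and risk-neutral prices coincide; use p* = (1.25−0.9)/(1.3−0.9) = 0.8750 for the latter.
Payoffs at expiry: V(4,0)=134.9400, V(4,1)=24.2300, V(4,2)=63.4300, V(4,3)=92.7800, V(4,4)=136.2700
(3,0): S=59.0490. Δ = (V_up−V_dn)/(S_up−S_dn) = (24.2300−134.9400)/(76.7637−53.1441) = -4.6872. V = [p*·24.2300 + (1−p*)·134.9400]/1.25 = 30.4550. B = V − Δ·S = 307.2300.
(3,1): S=85.2930. Δ = (V_up−V_dn)/(S_up−S_dn) = (63.4300−24.2300)/(110.8809−76.7637) = 1.1490. V = [p*·63.4300 + (1−p*)·24.2300]/1.25 = 46.8240. B = V − Δ·S = -51.1760.
(3,2): S=123.2010. Δ = (V_up−V_dn)/(S_up−S_dn) = (92.7800−63.4300)/(160.1613−110.8809) = 0.5956. V = [p*·92.7800 + (1−p*)·63.4300]/1.25 = 71.2890. B = V − Δ·S = -2.0860.
(3,3): S=177.9570. Δ = (V_up−V_dn)/(S_up−S_dn) = (136.2700−92.7800)/(231.3441−160.1613) = 0.6110. V = [p*·136.2700 + (1−p*)·92.7800]/1.25 = 104.6670. B = V − Δ·S = -4.0580.
(2,0): S=65.6100. Δ = (V_up−V_dn)/(S_up−S_dn) = (46.8240−30.4550)/(85.2930−59.0490) = 0.6237. V = [p*·46.8240 + (1−p*)·30.4550]/1.25 = 35.8223. B = V − Δ·S = -5.1002.
(2,1): S=94.7700. Δ = (V_up−V_dn)/(S_up−S_dn) = (71.2890−46.8240)/(123.2010−85.2930) = 0.6454. V = [p*·71.2890 + (1−p*)·46.8240]/1.25 = 54.5847. B = V − Δ·S = -6.5778.
(2,2): S=136.8900. Δ = (V_up−V_dn)/(S_up−S_dn) = (104.6670−71.2890)/(177.9570−123.2010) = 0.6096. V = [p*·104.6670 + (1−p*)·71.2890]/1.25 = 80.3958. B = V − Δ·S = -3.0492.
(1,0): S=72.9000. Δ = (V_up−V_dn)/(S_up−S_dn) = (54.5847−35.8223)/(94.7700−65.6100) = 0.6434. V = [p*·54.5847 + (1−p*)·35.8223]/1.25 = 41.7915. B = V − Δ·S = -5.1145.
(1,1): S=105.3000. Δ = (V_up−V_dn)/(S_up−S_dn) = (80.3958−54.5847)/(136.8900−94.7700) = 0.6128. V = [p*·80.3958 + (1−p*)·54.5847]/1.25 = 61.7355. B = V − Δ·S = -2.7922.
(0,0): S=81.0000. Δ = (V_up−V_dn)/(S_up−S_dn) = (61.7355−41.7915)/(105.3000−72.9000) = 0.6156. V = [p*·61.7355 + (1−p*)·41.7915]/1.25 = 47.3940. B = V − Δ·S = -2.4660.
Verification: the root portfolio costs Δ(0,0)·S0 + B(0,0) = 47.3940, matching V0.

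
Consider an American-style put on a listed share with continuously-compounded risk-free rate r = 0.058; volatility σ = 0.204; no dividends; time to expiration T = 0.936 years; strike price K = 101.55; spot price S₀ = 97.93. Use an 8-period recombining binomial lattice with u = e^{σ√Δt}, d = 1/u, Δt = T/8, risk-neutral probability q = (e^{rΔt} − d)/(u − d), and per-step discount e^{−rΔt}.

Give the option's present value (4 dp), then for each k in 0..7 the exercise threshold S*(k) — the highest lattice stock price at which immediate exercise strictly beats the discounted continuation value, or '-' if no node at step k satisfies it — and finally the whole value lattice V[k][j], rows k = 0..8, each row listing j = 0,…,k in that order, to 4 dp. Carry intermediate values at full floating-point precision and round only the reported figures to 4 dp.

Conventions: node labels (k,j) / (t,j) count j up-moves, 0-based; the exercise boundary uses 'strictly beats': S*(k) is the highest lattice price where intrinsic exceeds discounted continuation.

Δt=0.11700, u=1.07227, d=0.93260, q=0.53131, disc=e^(-rΔt)=0.99324
k=8 terminal: V=max(K-S,0) → 45.5124 37.1199 27.4706 16.3761 3.6200 0.0000 0.0000 0.0000 0.0000
k=7: j=0 S=60.0875 intr=41.4625 cont=40.7757 V=41.4625[EX]; j=1 S=69.0865 intr=32.4635 cont=31.7767 V=32.4635[EX]; j=2 S=79.4332 intr=22.1168 cont=21.4300 V=22.1168[EX]; j=3 S=91.3295 intr=10.2205 cont=9.5337 V=10.2205[EX]; j=4 S=105.0075 intr=0.0000 cont=1.6852 V=1.6852[hold]; j=5 S=120.7339 intr=0.0000 cont=0.0000 V=0.0000[hold]; j=6 S=138.8156 intr=0.0000 cont=0.0000 V=0.0000[hold]; j=7 S=159.6053 intr=0.0000 cont=0.0000 V=0.0000[hold]  S*(7)=91.3295
k=6: j=0 S=64.4301 intr=37.1199 cont=36.4331 V=37.1199[EX]; j=1 S=74.0794 intr=27.4706 cont=26.7838 V=27.4706[EX]; j=2 S=85.1739 intr=16.3761 cont=15.6893 V=16.3761[EX]; j=3 S=97.9300 intr=3.6200 cont=5.6471 V=5.6471[hold]; j=4 S=112.5965 intr=0.0000 cont=0.7845 V=0.7845[hold]; j=5 S=129.4595 intr=0.0000 cont=0.0000 V=0.0000[hold]; j=6 S=148.8480 intr=0.0000 cont=0.0000 V=0.0000[hold]  S*(6)=85.1739
k=5: j=0 S=69.0865 intr=32.4635 cont=31.7767 V=32.4635[EX]; j=1 S=79.4332 intr=22.1168 cont=21.4300 V=22.1168[EX]; j=2 S=91.3295 intr=10.2205 cont=10.6034 V=10.6034[hold]; j=3 S=105.0075 intr=0.0000 cont=3.0428 V=3.0428[hold]; j=4 S=120.7339 intr=0.0000 cont=0.3652 V=0.3652[hold]; j=5 S=138.8156 intr=0.0000 cont=0.0000 V=0.0000[hold]  S*(5)=79.4332
k=4: j=0 S=74.0794 intr=27.4706 cont=26.7838 V=27.4706[EX]; j=1 S=85.1739 intr=16.3761 cont=15.8914 V=16.3761[EX]; j=2 S=97.9300 intr=3.6200 cont=6.5418 V=6.5418[hold]; j=3 S=112.5965 intr=0.0000 cont=1.6092 V=1.6092[hold]; j=4 S=129.4595 intr=0.0000 cont=0.1700 V=0.1700[hold]  S*(4)=85.1739
k=3: j=0 S=79.4332 intr=22.1168 cont=21.4300 V=22.1168[EX]; j=1 S=91.3295 intr=10.2205 cont=11.0756 V=11.0756[hold]; j=2 S=105.0075 intr=0.0000 cont=3.8945 V=3.8945[hold]; j=3 S=120.7339 intr=0.0000 cont=0.8388 V=0.8388[hold]  S*(3)=79.4332
k=2: j=0 S=85.1739 intr=16.3761 cont=16.1405 V=16.3761[EX]; j=1 S=97.9300 intr=3.6200 cont=7.2111 V=7.2111[hold]; j=2 S=112.5965 intr=0.0000 cont=2.2556 V=2.2556[hold]  S*(2)=85.1739
k=1: j=0 S=91.3295 intr=10.2205 cont=11.4288 V=11.4288[hold]; j=1 S=105.0075 intr=0.0000 cont=4.5472 V=4.5472[hold]  S*(1)=-
k=0: j=0 S=97.9300 intr=3.6200 cont=7.7200 V=7.7200[hold]  S*(0)=-

price = 7.7200
boundary = - - 85.1739 79.4332 85.1739 79.4332 85.1739 91.3295
tree:
7.7200
11.4288 4.5472
16.3761 7.2111 2.2556
22.1168 11.0756 3.8945 0.8388
27.4706 16.3761 6.5418 1.6092 0.1700
32.4635 22.1168 10.6034 3.0428 0.3652 0.0000
37.1199 27.4706 16.3761 5.6471 0.7845 0.0000 0.0000
41.4625 32.4635 22.1168 10.2205 1.6852 0.0000 0.0000 0.0000
45.5124 37.1199 27.4706 16.3761 3.6200 0.0000 0.0000 0.0000 0.0000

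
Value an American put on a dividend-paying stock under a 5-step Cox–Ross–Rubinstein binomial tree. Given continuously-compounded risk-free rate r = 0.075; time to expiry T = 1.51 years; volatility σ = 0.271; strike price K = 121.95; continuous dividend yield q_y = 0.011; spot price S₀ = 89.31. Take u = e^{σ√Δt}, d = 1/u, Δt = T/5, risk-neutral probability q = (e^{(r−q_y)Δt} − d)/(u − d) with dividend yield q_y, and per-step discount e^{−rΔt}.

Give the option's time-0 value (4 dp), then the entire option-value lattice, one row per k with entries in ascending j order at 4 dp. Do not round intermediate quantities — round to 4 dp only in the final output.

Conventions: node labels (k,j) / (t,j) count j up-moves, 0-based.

price = 32.6400
tree:
32.6400
44.9976 20.7195
55.6454 32.6400 10.9670
64.8198 44.9976 19.4154 3.8940
72.7248 55.6454 32.6400 8.4411 0.0000
79.5360 64.8198 44.9976 18.2979 0.0000 0.0000

params: Δt=0.30200 u=1.16059 d=0.86163 q=0.52812 e^(-rΔt)=0.97760
t_5 payoffs: 79.5360 64.8198 44.9976 18.2979 0.0000 0.0000
k=4: node(4,0) S=49.2252 payoff=72.7248 vs cont=70.1569 → 72.7248 [stop]  node(4,1) S=66.3046 payoff=55.6454 vs cont=53.1341 → 55.6454 [stop]  node(4,2) S=89.3100 payoff=32.6400 vs cont=30.2051 → 32.6400 [stop]  node(4,3) S=120.2974 payoff=1.6526 vs cont=8.4411 → 8.4411 [wait]  node(4,4) S=162.0363 payoff=0.0000 vs cont=0.0000 → 0.0000 [wait]
k=3: node(3,0) S=57.1302 payoff=64.8198 vs cont=62.2781 → 64.8198 [stop]  node(3,1) S=76.9524 payoff=44.9976 vs cont=42.5217 → 44.9976 [stop]  node(3,2) S=103.6521 payoff=18.2979 vs cont=19.4154 → 19.4154 [wait]  node(3,3) S=139.6157 payoff=0.0000 vs cont=3.8940 → 3.8940 [wait]
k=2: node(2,0) S=66.3046 payoff=55.6454 vs cont=53.1341 → 55.6454 [stop]  node(2,1) S=89.3100 payoff=32.6400 vs cont=30.7820 → 32.6400 [stop]  node(2,2) S=120.2974 payoff=1.6526 vs cont=10.9670 → 10.9670 [wait]
k=1: node(1,0) S=76.9524 payoff=44.9976 vs cont=42.5217 → 44.9976 [stop]  node(1,1) S=103.6521 payoff=18.2979 vs cont=20.7195 → 20.7195 [wait]
k=0: node(0,0) S=89.3100 payoff=32.6400 vs cont=31.4553 → 32.6400 [stop]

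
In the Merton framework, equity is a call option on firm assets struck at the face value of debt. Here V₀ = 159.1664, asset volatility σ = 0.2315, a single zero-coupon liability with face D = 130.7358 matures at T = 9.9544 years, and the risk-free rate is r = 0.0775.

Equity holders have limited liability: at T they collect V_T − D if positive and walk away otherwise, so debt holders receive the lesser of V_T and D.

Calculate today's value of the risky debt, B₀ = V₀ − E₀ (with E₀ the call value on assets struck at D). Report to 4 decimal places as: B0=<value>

With assets at 159.1664 and a single debt payment of 130.7358 at 9.9544 years:
d₁ = [ln(V₀/D) + (r + σ²/2)T] / (σ√T)
   = [ln(159.1664/130.7358) + (0.0775 + 0.5·0.2315²)·9.9544] / (0.2315·√9.9544)
   = [0.196772 + 1.038205] / 0.730396 = 1.690832
d₂ = d₁ − σ√T = 1.690832 − 0.730396 = 0.960435
N(d₁) = 0.954566,  N(d₂) = 0.831582,  e^(−rT) = 0.462335
E₀ = V₀·N(d₁) − D·e^(−rT)·N(d₂)
   = 159.1664·0.954566 − 130.7358·0.462335·0.831582 = 101.670861
B₀ = V₀ − E₀ = 159.1664 − 101.670861 = 57.495539

B0=57.4955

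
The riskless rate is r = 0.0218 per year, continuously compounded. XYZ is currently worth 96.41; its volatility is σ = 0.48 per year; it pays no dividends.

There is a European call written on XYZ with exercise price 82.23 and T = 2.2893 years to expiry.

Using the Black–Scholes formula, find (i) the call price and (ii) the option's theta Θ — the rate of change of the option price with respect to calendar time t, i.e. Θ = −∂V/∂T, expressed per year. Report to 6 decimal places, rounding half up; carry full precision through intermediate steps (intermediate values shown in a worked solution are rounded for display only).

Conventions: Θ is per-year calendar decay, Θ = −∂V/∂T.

σ√T = 0.48·√2.2893 = 0.726261
d₁ = (ln(S/K) + (r+σ²/2)T) / (σ√T) = (ln(96.41/82.23) + (0.0218+0.48²/2)·2.2893) / 0.726261 = (0.159090 + 0.313634) / 0.726261 = 0.650901
d₂ = d₁ − σ√T = 0.650901 − 0.726261 = -0.075360
e^{−rT} = 0.951318
N(d₁) = 0.742445,  N(d₂) = 0.469964
Call price V = S·N(d₁) − K·e^{−rT}·N(d₂) = 71.579102 − 36.763839 = 34.815263
φ(d₁) = (1/√(2π))·e^{−d₁²/2} = 0.322783
Θ = −S·φ(d₁)·σ/(2√T) − r·K·e^{−rT}·N(d₂) = −4.936201 − 0.801452 = -5.737653

price = 34.815263
Θ = -5.737653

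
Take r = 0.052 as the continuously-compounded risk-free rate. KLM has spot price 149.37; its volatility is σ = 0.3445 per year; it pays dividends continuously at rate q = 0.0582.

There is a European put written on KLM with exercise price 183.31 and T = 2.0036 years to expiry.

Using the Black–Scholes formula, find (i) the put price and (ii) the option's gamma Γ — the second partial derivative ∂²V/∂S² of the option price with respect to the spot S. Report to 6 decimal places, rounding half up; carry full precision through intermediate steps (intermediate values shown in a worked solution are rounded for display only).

price = 47.565885
Γ = 0.004776

σ√T = 0.3445·√2.0036 = 0.487635
d₁ = (ln(S/K) + (r−q+σ²/2)T) / (σ√T) = (ln(149.37/183.31) + (0.052−0.0582+0.3445²/2)·2.0036) / 0.487635 = (-0.204752 + 0.106472) / 0.487635 = -0.201546
d₂ = d₁ − σ√T = -0.201546 − 0.487635 = -0.689181
e^{−rT} = 0.901057
e^{−qT} = 0.889933
N(−d₁) = 0.579864,  N(−d₂) = 0.754645
Put price V = K·e^{−rT}·N(−d₂) − S·e^{−qT}·N(−d₁) = 124.646770 − 77.080885 = 47.565885
φ(d₁) = (1/√(2π))·e^{−d₁²/2} = 0.390921
Γ = e^{−qT}·φ(d₁) / (S·σ·√T) = 0.004776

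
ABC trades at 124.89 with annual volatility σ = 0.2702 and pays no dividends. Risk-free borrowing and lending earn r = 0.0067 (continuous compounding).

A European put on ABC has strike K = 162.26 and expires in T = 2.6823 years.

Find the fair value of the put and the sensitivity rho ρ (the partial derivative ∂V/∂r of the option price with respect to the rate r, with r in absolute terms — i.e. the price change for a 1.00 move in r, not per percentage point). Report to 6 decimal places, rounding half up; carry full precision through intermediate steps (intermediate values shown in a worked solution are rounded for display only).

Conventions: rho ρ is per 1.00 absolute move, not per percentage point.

σ√T = 0.2702·√2.6823 = 0.442526
d₁ = (ln(S/K) + (r+σ²/2)T) / (σ√T) = (ln(124.89/162.26) + (0.0067+0.2702²/2)·2.6823) / 0.442526 = (-0.261767 + 0.115886) / 0.442526 = -0.329654
d₂ = d₁ − σ√T = -0.329654 − 0.442526 = -0.772180
e^{−rT} = 0.982189
N(−d₁) = 0.629169,  N(−d₂) = 0.779996
Put price V = K·e^{−rT}·N(−d₂) − S·N(−d₁) = 124.307986 − 78.576948 = 45.731039
ρ = −K·T·e^{−rT}·N(−d₂) = -333.431312

price = 45.731039
ρ = -333.431312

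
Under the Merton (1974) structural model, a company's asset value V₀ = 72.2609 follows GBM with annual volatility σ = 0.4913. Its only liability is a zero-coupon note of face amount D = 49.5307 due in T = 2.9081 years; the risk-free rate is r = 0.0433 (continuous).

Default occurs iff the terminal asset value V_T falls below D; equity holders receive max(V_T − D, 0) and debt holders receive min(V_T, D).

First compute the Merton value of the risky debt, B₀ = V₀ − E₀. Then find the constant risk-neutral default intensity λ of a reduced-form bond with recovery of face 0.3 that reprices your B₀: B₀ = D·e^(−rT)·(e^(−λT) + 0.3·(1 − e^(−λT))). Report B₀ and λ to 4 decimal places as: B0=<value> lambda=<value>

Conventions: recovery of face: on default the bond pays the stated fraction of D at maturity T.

Work the structural quantities from V₀ = 72.2609 against face 49.5307:
d₁ = [ln(V₀/D) + (r + σ²/2)T] / (σ√T)
   = [ln(72.2609/49.5307) + (0.0433 + 0.5·0.4913²)·2.9081] / (0.4913·√2.9081)
   = [0.377691 + 0.476893] / 0.837821 = 1.020007
d₂ = d₁ − σ√T = 1.020007 − 0.837821 = 0.182186
N(d₁) = 0.846137,  N(d₂) = 0.572281,  e^(−rT) = 0.881685
E₀ = V₀·N(d₁) − D·e^(−rT)·N(d₂)
   = 72.2609·0.846137 − 49.5307·0.881685·0.572281 = 36.150856
B₀ = V₀ − E₀ = 72.2609 − 36.150856 = 36.110044
e^(−λT) = (B₀·e^(rT)/D − 0.3)/(1 − 0.3) = (36.1100·1.134192/49.5307 − 0.3)/0.7 = 0.75267813
λ = −ln(0.75267813)/2.9081 = 0.097699

B0=36.1100 lambda=0.0977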